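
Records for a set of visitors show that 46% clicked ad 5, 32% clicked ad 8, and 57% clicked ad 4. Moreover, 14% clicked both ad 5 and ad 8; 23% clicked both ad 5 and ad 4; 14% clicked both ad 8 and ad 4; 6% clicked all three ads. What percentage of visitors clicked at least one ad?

Apply inclusion-exclusion:
P(union) = 46 + 32 + 57 − 14 − 23 − 14 + 6 = 90%

90%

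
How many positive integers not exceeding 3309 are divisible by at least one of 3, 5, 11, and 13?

1827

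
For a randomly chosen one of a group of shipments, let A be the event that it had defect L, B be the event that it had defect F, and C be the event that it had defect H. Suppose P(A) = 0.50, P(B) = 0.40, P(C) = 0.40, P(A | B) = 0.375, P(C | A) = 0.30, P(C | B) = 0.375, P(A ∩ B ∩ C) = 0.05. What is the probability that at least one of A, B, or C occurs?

0.90

P(A ∩ B) = P(B)·P(A|B) = 0.40 × 0.375 = 0.15
P(A ∩ C) = P(A)·P(C|A) = 0.50 × 0.30 = 0.15
P(B ∩ C) = P(B)·P(C|B) = 0.40 × 0.375 = 0.15
By inclusion-exclusion,
P(A ∪ B ∪ C) = 0.50 + 0.40 + 0.40 − 0.15 − 0.15 − 0.15 + 0.05 = 0.90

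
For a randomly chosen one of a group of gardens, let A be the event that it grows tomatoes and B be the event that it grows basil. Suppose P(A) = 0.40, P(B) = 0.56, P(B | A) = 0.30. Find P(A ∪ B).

P(A ∩ B) = P(A)·P(B|A) = 0.40 × 0.30 = 0.12
P(A ∪ B) = 0.40 + 0.56 − 0.12 = 0.84

0.84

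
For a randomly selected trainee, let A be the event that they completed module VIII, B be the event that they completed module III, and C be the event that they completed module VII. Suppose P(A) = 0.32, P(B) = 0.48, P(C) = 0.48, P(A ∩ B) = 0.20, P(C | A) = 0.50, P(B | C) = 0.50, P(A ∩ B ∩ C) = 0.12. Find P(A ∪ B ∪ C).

0.80

P(A ∩ C) = P(A)·P(C|A) = 0.32 × 0.50 = 0.16
P(B ∩ C) = P(C)·P(B|C) = 0.48 × 0.50 = 0.24
P(A ∪ B ∪ C) = 0.32 + 0.48 + 0.48 − 0.20 − 0.16 − 0.24 + 0.12 = 0.80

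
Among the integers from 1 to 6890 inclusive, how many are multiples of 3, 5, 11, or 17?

3746

Using inclusion–exclusion:
floor(6890/3) + floor(6890/5) + floor(6890/11) + floor(6890/17) − floor(6890/15) − floor(6890/33) − floor(6890/51) − floor(6890/55) − floor(6890/85) − floor(6890/187) + floor(6890/165) + floor(6890/255) + floor(6890/561) + floor(6890/935) − floor(6890/2805) = 2296 + 1378 + 626 + 405 − 459 − 208 − 135 − 125 − 81 − 36 + 41 + 27 + 12 + 7 − 2 = 3746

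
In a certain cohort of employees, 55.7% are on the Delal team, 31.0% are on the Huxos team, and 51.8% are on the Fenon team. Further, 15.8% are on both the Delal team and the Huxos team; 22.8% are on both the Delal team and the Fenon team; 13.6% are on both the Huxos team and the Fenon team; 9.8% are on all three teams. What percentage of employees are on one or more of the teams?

96.1%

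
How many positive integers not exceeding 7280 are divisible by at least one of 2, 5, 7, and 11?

3640 + 1456 + 1040 + 661 − 728 − 520 − 330 − 208 − 132 − 94 + 104 + 66 + 47 + 18 − 9 = 5011

5011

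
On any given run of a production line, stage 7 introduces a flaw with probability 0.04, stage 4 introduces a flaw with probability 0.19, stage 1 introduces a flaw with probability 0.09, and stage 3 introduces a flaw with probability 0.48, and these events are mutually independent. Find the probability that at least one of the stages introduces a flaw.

0.63203968

Independence gives P(none) = ∏(1 − pᵢ).
P(none) = (1 − 0.04) × (1 − 0.19) × (1 − 0.09) × (1 − 0.48) = 0.96 × 0.81 × 0.91 × 0.52 = 0.36796032
P(at least one) = 1 − 0.36796032 = 0.63203968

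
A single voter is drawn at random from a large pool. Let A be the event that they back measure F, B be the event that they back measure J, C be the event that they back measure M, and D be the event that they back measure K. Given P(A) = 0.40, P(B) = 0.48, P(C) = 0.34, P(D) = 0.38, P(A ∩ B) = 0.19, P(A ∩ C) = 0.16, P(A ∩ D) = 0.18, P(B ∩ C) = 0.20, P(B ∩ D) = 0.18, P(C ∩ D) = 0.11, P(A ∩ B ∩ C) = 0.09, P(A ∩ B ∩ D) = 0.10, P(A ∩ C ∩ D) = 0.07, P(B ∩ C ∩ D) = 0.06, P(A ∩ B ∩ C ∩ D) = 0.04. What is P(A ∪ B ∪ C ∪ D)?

P(A ∪ B ∪ C ∪ D) = 0.40 + 0.48 + 0.34 + 0.38 − 0.19 − 0.16 − 0.18 − 0.20 − 0.18 − 0.11 + 0.09 + 0.10 + 0.07 + 0.06 − 0.04 = 0.86

0.86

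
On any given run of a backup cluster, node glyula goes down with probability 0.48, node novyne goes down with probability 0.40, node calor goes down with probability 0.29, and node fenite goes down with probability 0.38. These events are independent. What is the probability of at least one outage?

Independence gives P(none) = ∏(1 − pᵢ).
P(none) = (1 − 0.48) × (1 − 0.40) × (1 − 0.29) × (1 − 0.38) = 0.52 × 0.60 × 0.71 × 0.62 = 0.1373424
P(at least one) = 1 − 0.1373424 = 0.8626576

0.8626576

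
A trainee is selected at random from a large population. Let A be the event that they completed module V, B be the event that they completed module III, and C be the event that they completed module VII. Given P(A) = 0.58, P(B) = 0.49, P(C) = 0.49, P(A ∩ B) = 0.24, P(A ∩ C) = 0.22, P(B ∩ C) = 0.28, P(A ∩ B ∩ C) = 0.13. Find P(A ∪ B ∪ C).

0.95

By inclusion-exclusion,
P(A ∪ B ∪ C) = 0.58 + 0.49 + 0.49 − 0.24 − 0.22 − 0.28 + 0.13 = 0.95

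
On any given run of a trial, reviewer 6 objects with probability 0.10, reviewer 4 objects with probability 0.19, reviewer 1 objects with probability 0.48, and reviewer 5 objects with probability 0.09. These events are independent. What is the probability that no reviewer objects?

P(none) = (1 − 0.10) × (1 − 0.19) × (1 − 0.48) × (1 − 0.09) = 0.90 × 0.81 × 0.52 × 0.91 = 0.3449628

0.3449628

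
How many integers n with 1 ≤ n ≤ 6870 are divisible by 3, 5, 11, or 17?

Inclusion–exclusion gives
⌊6870/3⌋ + ⌊6870/5⌋ + ⌊6870/11⌋ + ⌊6870/17⌋ − ⌊6870/15⌋ − ⌊6870/33⌋ − ⌊6870/51⌋ − ⌊6870/55⌋ − ⌊6870/85⌋ − ⌊6870/187⌋ + ⌊6870/165⌋ + ⌊6870/255⌋ + ⌊6870/561⌋ + ⌊6870/935⌋ − ⌊6870/2805⌋ = 2290 + 1374 + 624 + 404 − 458 − 208 − 134 − 124 − 80 − 36 + 41 + 26 + 12 + 7 − 2 = 3736

3736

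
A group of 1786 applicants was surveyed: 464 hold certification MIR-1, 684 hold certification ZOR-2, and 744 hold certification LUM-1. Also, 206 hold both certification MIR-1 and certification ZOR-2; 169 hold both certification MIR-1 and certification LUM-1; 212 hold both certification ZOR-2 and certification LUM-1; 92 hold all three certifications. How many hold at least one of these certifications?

1397

Inclusion–exclusion gives
|union| = 464 + 684 + 744 − 206 − 169 − 212 + 92 = 1397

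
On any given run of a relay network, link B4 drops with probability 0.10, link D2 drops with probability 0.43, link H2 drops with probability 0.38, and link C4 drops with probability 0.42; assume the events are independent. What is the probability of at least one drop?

Since the events are independent, P(none) is the product of the individual non-occurrence probabilities.
P(none) = (1 − 0.10) × (1 − 0.43) × (1 − 0.38) × (1 − 0.42) = 0.90 × 0.57 × 0.62 × 0.58 = 0.1844748
P(at least one) = 1 − 0.1844748 = 0.8155252

0.8155252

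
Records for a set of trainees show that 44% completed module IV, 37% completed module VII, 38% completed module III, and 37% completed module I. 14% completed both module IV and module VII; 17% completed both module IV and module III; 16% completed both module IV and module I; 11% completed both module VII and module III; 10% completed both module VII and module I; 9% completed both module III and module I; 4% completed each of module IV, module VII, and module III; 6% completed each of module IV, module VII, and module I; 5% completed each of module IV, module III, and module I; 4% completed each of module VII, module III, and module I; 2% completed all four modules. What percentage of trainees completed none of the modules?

P(≥1) = 44 + 37 + 38 + 37 − 14 − 17 − 16 − 11 − 10 − 9 + 4 + 6 + 5 + 4 − 2 = 96%
P(none) = 100% − 96% = 4%

4%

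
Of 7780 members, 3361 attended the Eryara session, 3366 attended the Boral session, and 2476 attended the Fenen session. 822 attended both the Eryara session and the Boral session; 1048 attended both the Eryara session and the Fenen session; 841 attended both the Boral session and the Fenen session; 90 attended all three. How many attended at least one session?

6582

Apply inclusion-exclusion:
|union| = 3361 + 3366 + 2476 − 822 − 1048 − 841 + 90 = 6582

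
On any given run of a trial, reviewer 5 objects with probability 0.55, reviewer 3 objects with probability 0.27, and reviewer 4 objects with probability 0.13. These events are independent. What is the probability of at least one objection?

0.714205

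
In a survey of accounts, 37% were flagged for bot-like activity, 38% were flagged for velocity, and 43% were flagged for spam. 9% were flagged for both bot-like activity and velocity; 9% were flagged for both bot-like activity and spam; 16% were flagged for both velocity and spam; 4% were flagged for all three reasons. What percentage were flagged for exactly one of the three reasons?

62%

P(exactly one) = 37 + 38 + 43 − 2·9 − 2·9 − 2·16 + 3·4 = 62%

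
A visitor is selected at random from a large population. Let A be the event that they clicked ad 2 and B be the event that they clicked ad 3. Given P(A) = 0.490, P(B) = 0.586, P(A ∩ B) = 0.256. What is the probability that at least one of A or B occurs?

P(A ∪ B) = 0.490 + 0.586 − 0.256 = 0.820

0.820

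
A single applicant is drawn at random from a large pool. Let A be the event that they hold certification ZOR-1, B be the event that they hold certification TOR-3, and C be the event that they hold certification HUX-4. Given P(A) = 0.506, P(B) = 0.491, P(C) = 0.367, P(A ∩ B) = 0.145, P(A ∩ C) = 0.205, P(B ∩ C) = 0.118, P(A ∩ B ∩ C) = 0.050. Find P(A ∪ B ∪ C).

0.946

Inclusion–exclusion gives
P(A ∪ B ∪ C) = 0.506 + 0.491 + 0.367 − 0.145 − 0.205 − 0.118 + 0.050 = 0.946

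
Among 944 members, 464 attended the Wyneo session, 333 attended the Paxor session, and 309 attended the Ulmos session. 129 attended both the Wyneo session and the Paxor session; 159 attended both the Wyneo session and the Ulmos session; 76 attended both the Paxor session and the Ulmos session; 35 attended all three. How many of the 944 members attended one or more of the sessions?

|at least one| = 464 + 333 + 309 − 129 − 159 − 76 + 35 = 777

777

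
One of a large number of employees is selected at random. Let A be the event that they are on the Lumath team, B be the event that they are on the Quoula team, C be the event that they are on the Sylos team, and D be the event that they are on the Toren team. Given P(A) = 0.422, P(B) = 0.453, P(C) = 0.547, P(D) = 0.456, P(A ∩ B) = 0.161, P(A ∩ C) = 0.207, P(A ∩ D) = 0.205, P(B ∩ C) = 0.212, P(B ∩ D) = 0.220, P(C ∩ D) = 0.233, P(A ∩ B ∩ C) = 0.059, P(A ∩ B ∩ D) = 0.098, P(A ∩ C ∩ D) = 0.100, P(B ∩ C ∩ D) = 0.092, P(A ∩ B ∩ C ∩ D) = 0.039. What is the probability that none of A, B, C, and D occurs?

0.050

P(A ∪ B ∪ C ∪ D) = 0.422 + 0.453 + 0.547 + 0.456 − 0.161 − 0.207 − 0.205 − 0.212 − 0.220 − 0.233 + 0.059 + 0.098 + 0.100 + 0.092 − 0.039 = 0.950
P(none) = 1 − 0.950 = 0.050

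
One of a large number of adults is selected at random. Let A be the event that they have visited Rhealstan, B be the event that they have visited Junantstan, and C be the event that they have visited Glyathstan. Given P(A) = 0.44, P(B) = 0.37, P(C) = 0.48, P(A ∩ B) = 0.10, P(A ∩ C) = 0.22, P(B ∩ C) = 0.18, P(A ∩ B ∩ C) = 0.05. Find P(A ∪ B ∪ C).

Apply inclusion-exclusion:
P(A ∪ B ∪ C) = 0.44 + 0.37 + 0.48 − 0.10 − 0.22 − 0.18 + 0.05 = 0.84

0.84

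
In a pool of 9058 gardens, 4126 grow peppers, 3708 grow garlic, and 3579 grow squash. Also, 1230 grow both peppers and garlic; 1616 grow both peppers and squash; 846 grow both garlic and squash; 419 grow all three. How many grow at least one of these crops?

N(≥1) = 4126 + 3708 + 3579 − 1230 − 1616 − 846 + 419 = 8140

8140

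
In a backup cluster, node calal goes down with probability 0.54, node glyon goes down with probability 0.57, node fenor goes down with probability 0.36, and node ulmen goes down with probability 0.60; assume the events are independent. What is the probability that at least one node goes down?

0.9493632

Since the events are independent, P(none) is the product of the individual non-occurrence probabilities.
P(none) = (1 − 0.54) × (1 − 0.57) × (1 − 0.36) × (1 − 0.60) = 0.46 × 0.43 × 0.64 × 0.40 = 0.0506368
P(at least one) = 1 − 0.0506368 = 0.9493632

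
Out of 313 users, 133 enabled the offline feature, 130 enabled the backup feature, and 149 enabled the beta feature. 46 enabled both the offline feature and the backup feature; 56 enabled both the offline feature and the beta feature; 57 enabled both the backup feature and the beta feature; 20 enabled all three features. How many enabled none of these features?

40

Inclusion–exclusion gives
|at least one| = 133 + 130 + 149 − 46 − 56 − 57 + 20 = 273
None: 313 − 273 = 40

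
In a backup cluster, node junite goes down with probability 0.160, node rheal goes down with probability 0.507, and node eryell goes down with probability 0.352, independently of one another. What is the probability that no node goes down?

0.26834976

P(none) = (1 − 0.160) × (1 − 0.507) × (1 − 0.352) = 0.840 × 0.493 × 0.648 = 0.26834976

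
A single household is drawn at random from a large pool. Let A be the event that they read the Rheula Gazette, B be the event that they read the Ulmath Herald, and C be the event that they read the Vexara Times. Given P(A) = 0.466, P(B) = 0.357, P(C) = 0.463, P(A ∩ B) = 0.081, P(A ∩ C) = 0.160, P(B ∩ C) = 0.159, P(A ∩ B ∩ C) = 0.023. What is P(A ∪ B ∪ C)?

By inclusion-exclusion,
P(A ∪ B ∪ C) = 0.466 + 0.357 + 0.463 − 0.081 − 0.160 − 0.159 + 0.023 = 0.909

0.909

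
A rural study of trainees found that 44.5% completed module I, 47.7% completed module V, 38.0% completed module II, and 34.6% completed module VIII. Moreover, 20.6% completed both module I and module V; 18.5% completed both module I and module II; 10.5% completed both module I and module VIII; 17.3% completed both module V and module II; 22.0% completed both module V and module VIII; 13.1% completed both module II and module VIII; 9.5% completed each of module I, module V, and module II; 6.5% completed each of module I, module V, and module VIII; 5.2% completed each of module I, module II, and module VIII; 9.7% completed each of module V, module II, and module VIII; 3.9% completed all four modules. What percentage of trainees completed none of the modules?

P(union) = 44.5 + 47.7 + 38.0 + 34.6 − 20.6 − 18.5 − 10.5 − 17.3 − 22.0 − 13.1 + 9.5 + 6.5 + 5.2 + 9.7 − 3.9 = 89.8%
P(none) = 100% − 89.8% = 10.2%

10.2%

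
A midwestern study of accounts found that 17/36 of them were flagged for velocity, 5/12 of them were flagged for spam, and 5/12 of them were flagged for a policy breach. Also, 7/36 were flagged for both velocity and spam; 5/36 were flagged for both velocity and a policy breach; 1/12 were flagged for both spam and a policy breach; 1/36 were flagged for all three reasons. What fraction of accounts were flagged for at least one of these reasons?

11/12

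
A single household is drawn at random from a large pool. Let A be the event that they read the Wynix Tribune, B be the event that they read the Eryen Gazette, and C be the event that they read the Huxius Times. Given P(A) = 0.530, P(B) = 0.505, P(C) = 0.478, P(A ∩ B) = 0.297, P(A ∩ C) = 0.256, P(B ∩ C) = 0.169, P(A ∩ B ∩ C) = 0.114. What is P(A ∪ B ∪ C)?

0.905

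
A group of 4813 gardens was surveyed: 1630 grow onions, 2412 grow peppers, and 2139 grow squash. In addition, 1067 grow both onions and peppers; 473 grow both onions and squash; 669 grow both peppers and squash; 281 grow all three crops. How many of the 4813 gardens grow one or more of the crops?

4253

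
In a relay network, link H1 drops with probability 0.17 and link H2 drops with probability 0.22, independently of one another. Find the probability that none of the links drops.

P(none) = (1 − 0.17) × (1 − 0.22) = 0.83 × 0.78 = 0.6474

0.6474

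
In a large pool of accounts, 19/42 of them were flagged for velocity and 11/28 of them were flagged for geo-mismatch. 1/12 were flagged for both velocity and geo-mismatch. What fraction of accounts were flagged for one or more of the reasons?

P(union) = 19/42 + 11/28 − 1/12 = 16/21

16/21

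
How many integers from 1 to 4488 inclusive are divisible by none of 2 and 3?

1496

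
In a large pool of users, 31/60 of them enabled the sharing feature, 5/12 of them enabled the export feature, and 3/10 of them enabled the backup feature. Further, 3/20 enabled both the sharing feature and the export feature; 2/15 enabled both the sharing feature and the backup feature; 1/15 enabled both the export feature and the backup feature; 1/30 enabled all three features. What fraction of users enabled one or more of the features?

P(at least one) = 31/60 + 5/12 + 3/10 − 3/20 − 2/15 − 1/15 + 1/30 = 11/12

11/12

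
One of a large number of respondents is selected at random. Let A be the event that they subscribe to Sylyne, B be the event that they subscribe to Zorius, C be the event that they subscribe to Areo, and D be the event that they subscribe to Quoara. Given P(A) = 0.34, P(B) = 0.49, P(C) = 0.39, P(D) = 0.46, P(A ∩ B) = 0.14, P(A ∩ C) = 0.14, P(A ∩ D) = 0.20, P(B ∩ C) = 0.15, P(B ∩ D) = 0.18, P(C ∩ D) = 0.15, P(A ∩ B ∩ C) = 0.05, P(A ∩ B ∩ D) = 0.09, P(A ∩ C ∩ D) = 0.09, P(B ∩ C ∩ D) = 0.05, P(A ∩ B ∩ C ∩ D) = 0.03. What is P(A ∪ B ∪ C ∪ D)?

0.97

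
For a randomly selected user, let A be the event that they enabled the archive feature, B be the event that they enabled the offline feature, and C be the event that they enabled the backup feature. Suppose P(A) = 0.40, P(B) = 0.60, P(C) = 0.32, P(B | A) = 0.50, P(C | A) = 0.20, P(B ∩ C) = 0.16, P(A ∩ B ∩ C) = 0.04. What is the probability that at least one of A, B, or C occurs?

0.92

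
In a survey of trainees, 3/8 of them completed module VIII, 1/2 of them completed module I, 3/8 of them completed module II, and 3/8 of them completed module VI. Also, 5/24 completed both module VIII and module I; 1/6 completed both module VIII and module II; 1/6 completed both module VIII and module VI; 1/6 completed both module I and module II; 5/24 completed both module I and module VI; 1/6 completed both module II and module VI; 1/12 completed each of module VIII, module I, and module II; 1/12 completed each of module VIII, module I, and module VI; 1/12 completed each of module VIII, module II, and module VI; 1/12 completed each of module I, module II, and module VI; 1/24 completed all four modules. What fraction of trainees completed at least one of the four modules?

5/6

Inclusion–exclusion gives
P(≥1) = 3/8 + 1/2 + 3/8 + 3/8 − 5/24 − 1/6 − 1/6 − 1/6 − 5/24 − 1/6 + 1/12 + 1/12 + 1/12 + 1/12 − 1/24 = 5/6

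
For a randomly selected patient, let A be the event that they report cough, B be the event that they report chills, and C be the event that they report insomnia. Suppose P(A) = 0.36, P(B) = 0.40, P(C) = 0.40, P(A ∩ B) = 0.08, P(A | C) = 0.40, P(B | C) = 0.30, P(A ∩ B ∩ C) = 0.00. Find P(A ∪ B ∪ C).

0.80

P(A ∩ C) = P(C)·P(A|C) = 0.40 × 0.40 = 0.16
P(B ∩ C) = P(C)·P(B|C) = 0.40 × 0.30 = 0.12
By inclusion–exclusion:
P(A ∪ B ∪ C) = 0.36 + 0.40 + 0.40 − 0.08 − 0.16 − 0.12 + 0.00 = 0.80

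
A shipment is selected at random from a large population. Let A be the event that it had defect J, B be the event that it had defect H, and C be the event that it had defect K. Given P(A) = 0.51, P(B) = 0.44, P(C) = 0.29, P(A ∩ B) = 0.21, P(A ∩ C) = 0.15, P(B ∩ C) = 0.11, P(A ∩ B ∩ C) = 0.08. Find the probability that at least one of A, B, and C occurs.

0.85

P(A ∪ B ∪ C) = 0.51 + 0.44 + 0.29 − 0.21 − 0.15 − 0.11 + 0.08 = 0.85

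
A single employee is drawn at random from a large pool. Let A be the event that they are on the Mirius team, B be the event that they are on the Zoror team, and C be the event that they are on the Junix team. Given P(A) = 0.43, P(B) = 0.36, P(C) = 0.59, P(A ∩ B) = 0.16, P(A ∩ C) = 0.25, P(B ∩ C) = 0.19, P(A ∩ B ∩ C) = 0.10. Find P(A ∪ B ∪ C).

By inclusion-exclusion,
P(A ∪ B ∪ C) = 0.43 + 0.36 + 0.59 − 0.16 − 0.25 − 0.19 + 0.10 = 0.88

0.88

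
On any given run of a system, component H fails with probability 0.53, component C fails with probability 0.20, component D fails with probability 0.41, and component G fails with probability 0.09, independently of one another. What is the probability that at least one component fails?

Independence gives P(none) = ∏(1 − pᵢ).
P(none) = (1 − 0.53) × (1 − 0.20) × (1 − 0.41) × (1 − 0.09) = 0.47 × 0.80 × 0.59 × 0.91 = 0.2018744
P(at least one) = 1 − 0.2018744 = 0.7981256

0.7981256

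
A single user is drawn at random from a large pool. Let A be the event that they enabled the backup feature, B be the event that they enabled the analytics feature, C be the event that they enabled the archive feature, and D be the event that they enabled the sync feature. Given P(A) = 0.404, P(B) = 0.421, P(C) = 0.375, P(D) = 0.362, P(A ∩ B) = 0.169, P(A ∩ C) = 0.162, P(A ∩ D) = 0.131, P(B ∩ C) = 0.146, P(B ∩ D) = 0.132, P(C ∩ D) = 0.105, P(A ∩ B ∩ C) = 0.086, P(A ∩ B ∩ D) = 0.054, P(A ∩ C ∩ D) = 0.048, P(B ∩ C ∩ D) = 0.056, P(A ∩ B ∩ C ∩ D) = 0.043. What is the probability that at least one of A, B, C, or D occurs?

Inclusion–exclusion gives
P(A ∪ B ∪ C ∪ D) = 0.404 + 0.421 + 0.375 + 0.362 − 0.169 − 0.162 − 0.131 − 0.146 − 0.132 − 0.105 + 0.086 + 0.054 + 0.048 + 0.056 − 0.043 = 0.918

0.918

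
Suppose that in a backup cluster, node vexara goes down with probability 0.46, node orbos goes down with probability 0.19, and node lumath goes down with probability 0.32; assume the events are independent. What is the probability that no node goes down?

P(none) = (1 − 0.46) × (1 − 0.19) × (1 − 0.32) = 0.54 × 0.81 × 0.68 = 0.297432

0.297432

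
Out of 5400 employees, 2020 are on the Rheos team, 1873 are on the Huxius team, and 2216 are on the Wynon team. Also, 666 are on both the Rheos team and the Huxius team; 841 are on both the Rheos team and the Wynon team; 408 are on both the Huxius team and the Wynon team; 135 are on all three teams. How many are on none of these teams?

N(≥1) = 2020 + 1873 + 2216 − 666 − 841 − 408 + 135 = 4329
None: 5400 − 4329 = 1071

1071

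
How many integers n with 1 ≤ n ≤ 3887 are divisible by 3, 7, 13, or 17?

1957

⌊3887/3⌋ + ⌊3887/7⌋ + ⌊3887/13⌋ + ⌊3887/17⌋ − ⌊3887/21⌋ − ⌊3887/39⌋ − ⌊3887/51⌋ − ⌊3887/91⌋ − ⌊3887/119⌋ − ⌊3887/221⌋ + ⌊3887/273⌋ + ⌊3887/357⌋ + ⌊3887/663⌋ + ⌊3887/1547⌋ − ⌊3887/4641⌋ = 1295 + 555 + 299 + 228 − 185 − 99 − 76 − 42 − 32 − 17 + 14 + 10 + 5 + 2 − 0 = 1957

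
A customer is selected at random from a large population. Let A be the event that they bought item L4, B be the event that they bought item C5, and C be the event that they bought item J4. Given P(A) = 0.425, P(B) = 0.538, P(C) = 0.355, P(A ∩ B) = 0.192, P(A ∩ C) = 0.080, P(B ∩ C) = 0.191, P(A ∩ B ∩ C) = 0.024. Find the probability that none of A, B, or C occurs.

0.121

By inclusion-exclusion,
P(A ∪ B ∪ C) = 0.425 + 0.538 + 0.355 − 0.192 − 0.080 − 0.191 + 0.024 = 0.879
P(none) = 1 − 0.879 = 0.121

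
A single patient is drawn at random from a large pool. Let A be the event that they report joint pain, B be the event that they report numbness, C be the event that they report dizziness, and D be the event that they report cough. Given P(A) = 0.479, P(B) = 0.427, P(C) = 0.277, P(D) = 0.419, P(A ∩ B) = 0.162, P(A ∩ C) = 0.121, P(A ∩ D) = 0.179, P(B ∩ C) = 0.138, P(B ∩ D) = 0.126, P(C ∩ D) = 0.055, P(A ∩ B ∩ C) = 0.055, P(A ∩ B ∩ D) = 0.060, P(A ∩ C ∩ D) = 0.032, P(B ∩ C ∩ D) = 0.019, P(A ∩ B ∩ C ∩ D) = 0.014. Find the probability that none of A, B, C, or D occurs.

P(A ∪ B ∪ C ∪ D) = 0.479 + 0.427 + 0.277 + 0.419 − 0.162 − 0.121 − 0.179 − 0.138 − 0.126 − 0.055 + 0.055 + 0.060 + 0.032 + 0.019 − 0.014 = 0.973
P(none) = 1 − 0.973 = 0.027

0.027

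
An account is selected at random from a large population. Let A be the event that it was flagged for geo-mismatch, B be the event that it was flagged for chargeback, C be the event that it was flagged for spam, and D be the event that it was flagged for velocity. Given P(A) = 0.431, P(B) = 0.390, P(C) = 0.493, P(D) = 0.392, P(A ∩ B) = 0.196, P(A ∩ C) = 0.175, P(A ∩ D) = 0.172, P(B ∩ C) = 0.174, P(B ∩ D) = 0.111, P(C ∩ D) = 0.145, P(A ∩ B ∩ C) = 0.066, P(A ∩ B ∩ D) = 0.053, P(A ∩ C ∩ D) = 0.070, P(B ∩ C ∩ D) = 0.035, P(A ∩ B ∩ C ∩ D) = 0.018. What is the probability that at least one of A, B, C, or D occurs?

P(A ∪ B ∪ C ∪ D) = 0.431 + 0.390 + 0.493 + 0.392 − 0.196 − 0.175 − 0.172 − 0.174 − 0.111 − 0.145 + 0.066 + 0.053 + 0.070 + 0.035 − 0.018 = 0.939

0.939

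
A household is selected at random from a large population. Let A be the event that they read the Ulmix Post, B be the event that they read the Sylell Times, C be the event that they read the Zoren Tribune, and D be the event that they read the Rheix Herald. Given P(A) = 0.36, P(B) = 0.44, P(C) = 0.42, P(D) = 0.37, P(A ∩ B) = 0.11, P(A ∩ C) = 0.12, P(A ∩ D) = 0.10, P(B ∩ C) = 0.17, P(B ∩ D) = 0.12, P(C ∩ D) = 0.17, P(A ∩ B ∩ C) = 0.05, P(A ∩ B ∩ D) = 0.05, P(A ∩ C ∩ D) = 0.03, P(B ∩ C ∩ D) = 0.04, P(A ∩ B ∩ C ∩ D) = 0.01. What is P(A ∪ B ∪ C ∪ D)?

0.96

Using inclusion–exclusion:
P(A ∪ B ∪ C ∪ D) = 0.36 + 0.44 + 0.42 + 0.37 − 0.11 − 0.12 − 0.10 − 0.17 − 0.12 − 0.17 + 0.05 + 0.05 + 0.03 + 0.04 − 0.01 = 0.96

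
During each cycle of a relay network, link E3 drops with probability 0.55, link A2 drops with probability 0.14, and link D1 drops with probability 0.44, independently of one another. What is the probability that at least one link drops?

P(none) = (1 − 0.55) × (1 − 0.14) × (1 − 0.44) = 0.45 × 0.86 × 0.56 = 0.21672
P(at least one) = 1 − 0.21672 = 0.78328

0.78328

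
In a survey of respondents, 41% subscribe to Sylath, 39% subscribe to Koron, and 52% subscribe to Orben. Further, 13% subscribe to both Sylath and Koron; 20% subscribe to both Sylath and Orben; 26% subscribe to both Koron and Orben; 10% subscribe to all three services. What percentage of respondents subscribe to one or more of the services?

83%

P(at least one) = 41 + 39 + 52 − 13 − 20 − 26 + 10 = 83%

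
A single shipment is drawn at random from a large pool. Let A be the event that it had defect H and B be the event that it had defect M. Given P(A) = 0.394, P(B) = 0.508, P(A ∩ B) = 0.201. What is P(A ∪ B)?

0.701

P(A ∪ B) = 0.394 + 0.508 − 0.201 = 0.701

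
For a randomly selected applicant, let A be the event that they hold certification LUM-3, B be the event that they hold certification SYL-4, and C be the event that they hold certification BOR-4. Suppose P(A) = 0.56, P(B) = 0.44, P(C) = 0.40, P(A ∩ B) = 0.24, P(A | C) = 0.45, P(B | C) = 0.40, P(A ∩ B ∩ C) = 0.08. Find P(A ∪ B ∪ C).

0.90

P(A ∩ C) = P(C)·P(A|C) = 0.40 × 0.45 = 0.18
P(B ∩ C) = P(C)·P(B|C) = 0.40 × 0.40 = 0.16
P(A ∪ B ∪ C) = 0.56 + 0.44 + 0.40 − 0.24 − 0.18 − 0.16 + 0.08 = 0.90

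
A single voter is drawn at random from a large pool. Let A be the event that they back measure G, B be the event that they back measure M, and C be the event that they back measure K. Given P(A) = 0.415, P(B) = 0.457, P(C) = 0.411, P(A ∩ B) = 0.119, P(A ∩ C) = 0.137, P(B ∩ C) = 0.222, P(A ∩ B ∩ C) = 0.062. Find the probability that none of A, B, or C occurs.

By inclusion-exclusion,
P(A ∪ B ∪ C) = 0.415 + 0.457 + 0.411 − 0.119 − 0.137 − 0.222 + 0.062 = 0.867
P(none) = 1 − 0.867 = 0.133

0.133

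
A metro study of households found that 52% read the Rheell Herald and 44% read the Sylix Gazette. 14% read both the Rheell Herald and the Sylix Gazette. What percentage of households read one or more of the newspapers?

82%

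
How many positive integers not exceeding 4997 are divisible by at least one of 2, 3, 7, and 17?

⌊4997/2⌋ + ⌊4997/3⌋ + ⌊4997/7⌋ + ⌊4997/17⌋ − ⌊4997/6⌋ − ⌊4997/14⌋ − ⌊4997/34⌋ − ⌊4997/21⌋ − ⌊4997/51⌋ − ⌊4997/119⌋ + ⌊4997/42⌋ + ⌊4997/102⌋ + ⌊4997/238⌋ + ⌊4997/357⌋ − ⌊4997/714⌋ = 2498 + 1665 + 713 + 293 − 832 − 356 − 146 − 237 − 97 − 41 + 118 + 48 + 20 + 13 − 6 = 3653

3653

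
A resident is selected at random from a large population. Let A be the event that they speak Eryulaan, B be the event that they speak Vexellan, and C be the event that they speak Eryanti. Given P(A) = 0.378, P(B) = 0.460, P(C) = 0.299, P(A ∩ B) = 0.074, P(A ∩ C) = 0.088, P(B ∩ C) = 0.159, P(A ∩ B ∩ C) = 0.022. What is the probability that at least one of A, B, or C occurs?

Using inclusion–exclusion:
P(A ∪ B ∪ C) = 0.378 + 0.460 + 0.299 − 0.074 − 0.088 − 0.159 + 0.022 = 0.838

0.838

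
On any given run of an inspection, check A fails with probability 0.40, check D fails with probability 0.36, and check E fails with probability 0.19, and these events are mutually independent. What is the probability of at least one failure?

0.68896

Since the events are independent, P(none) is the product of the individual non-occurrence probabilities.
P(none) = (1 − 0.40) × (1 − 0.36) × (1 − 0.19) = 0.60 × 0.64 × 0.81 = 0.31104
P(at least one) = 1 − 0.31104 = 0.68896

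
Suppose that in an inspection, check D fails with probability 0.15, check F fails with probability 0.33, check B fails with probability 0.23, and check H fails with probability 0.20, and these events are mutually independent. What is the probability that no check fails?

P(none) = (1 − 0.15) × (1 − 0.33) × (1 − 0.23) × (1 − 0.20) = 0.85 × 0.67 × 0.77 × 0.80 = 0.350812

0.350812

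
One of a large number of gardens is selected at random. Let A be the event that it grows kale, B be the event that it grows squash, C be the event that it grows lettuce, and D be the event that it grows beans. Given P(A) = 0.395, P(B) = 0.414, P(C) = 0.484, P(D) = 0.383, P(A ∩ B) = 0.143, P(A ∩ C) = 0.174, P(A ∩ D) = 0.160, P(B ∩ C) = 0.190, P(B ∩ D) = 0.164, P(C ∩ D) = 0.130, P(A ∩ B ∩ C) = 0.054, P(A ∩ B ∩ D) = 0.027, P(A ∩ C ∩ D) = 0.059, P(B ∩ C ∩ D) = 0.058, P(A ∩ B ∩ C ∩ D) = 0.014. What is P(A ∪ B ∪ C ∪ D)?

0.899

Inclusion–exclusion gives
P(A ∪ B ∪ C ∪ D) = 0.395 + 0.414 + 0.484 + 0.383 − 0.143 − 0.174 − 0.160 − 0.190 − 0.164 − 0.130 + 0.054 + 0.027 + 0.059 + 0.058 − 0.014 = 0.899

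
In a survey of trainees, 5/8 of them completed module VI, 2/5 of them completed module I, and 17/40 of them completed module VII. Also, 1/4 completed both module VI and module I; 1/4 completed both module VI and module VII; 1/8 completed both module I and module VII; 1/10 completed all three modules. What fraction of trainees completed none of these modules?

P(union) = 5/8 + 2/5 + 17/40 − 1/4 − 1/4 − 1/8 + 1/10 = 37/40
P(none) = 1 − 37/40 = 3/40

3/40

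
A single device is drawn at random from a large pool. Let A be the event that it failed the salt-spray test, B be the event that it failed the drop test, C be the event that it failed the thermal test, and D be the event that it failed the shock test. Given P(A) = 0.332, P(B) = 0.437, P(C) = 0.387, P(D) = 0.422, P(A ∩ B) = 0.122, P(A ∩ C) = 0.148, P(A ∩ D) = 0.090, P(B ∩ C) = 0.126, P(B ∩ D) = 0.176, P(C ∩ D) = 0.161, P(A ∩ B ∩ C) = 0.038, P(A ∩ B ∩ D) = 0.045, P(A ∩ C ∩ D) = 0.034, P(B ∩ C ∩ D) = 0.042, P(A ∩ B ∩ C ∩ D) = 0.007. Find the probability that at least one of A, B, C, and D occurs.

0.907

Inclusion–exclusion gives
P(A ∪ B ∪ C ∪ D) = 0.332 + 0.437 + 0.387 + 0.422 − 0.122 − 0.148 − 0.090 − 0.126 − 0.176 − 0.161 + 0.038 + 0.045 + 0.034 + 0.042 − 0.007 = 0.907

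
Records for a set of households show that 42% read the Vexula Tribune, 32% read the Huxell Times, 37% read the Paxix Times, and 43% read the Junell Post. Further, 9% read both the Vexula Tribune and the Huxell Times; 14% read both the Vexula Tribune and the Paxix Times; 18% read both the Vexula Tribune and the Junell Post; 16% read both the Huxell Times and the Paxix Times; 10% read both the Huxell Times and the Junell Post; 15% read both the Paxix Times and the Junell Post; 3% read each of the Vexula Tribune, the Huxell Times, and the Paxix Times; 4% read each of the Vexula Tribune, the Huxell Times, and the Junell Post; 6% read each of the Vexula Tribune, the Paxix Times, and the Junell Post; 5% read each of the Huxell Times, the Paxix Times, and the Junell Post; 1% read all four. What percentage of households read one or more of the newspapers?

89%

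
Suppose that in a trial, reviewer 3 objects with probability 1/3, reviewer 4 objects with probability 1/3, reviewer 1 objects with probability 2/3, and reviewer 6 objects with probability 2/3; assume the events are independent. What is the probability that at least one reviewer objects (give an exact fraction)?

77/81

P(none) = (1 − 1/3) × (1 − 1/3) × (1 − 2/3) × (1 − 2/3) = 2/3 × 2/3 × 1/3 × 1/3 = 4/81
P(at least one) = 1 − 4/81 = 77/81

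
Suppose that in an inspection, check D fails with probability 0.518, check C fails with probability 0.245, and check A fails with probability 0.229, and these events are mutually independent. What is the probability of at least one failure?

0.71942539

P(none) = (1 − 0.518) × (1 − 0.245) × (1 − 0.229) = 0.482 × 0.755 × 0.771 = 0.28057461
P(at least one) = 1 − 0.28057461 = 0.71942539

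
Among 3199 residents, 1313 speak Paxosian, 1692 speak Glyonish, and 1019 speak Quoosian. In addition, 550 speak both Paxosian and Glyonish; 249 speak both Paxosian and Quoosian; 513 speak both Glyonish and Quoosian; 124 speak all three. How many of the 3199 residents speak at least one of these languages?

2836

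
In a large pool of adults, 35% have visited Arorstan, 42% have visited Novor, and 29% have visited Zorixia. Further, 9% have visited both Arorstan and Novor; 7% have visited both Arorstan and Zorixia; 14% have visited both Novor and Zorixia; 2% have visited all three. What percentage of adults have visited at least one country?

By inclusion-exclusion,
P(≥1) = 35 + 42 + 29 − 9 − 7 − 14 + 2 = 78%

78%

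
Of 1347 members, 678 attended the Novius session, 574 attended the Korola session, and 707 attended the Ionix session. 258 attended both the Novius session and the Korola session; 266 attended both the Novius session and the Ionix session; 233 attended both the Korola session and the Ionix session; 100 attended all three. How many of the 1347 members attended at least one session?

N(≥1) = 678 + 574 + 707 − 258 − 266 − 233 + 100 = 1302

1302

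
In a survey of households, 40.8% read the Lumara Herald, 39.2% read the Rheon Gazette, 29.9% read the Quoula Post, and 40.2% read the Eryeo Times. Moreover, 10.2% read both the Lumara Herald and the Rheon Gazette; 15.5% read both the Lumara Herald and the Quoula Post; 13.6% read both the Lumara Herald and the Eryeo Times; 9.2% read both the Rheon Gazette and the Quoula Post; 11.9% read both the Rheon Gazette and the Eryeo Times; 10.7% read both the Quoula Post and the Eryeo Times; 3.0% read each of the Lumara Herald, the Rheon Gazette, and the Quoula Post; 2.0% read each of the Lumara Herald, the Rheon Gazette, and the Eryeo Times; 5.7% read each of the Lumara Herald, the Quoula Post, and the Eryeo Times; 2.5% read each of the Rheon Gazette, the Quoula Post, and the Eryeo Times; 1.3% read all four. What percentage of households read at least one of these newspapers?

Inclusion–exclusion gives
P(union) = 40.8 + 39.2 + 29.9 + 40.2 − 10.2 − 15.5 − 13.6 − 9.2 − 11.9 − 10.7 + 3.0 + 2.0 + 5.7 + 2.5 − 1.3 = 90.9%

90.9%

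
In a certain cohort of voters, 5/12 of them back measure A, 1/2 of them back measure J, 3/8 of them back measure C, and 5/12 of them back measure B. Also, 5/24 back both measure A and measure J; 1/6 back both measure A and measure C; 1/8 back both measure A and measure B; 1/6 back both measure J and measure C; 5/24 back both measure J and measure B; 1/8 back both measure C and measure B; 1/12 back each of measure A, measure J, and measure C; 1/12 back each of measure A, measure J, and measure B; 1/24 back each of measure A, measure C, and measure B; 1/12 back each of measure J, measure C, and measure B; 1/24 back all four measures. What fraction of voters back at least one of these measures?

Using inclusion–exclusion:
P(at least one) = 5/12 + 1/2 + 3/8 + 5/12 − 5/24 − 1/6 − 1/8 − 1/6 − 5/24 − 1/8 + 1/12 + 1/12 + 1/24 + 1/12 − 1/24 = 23/24

23/24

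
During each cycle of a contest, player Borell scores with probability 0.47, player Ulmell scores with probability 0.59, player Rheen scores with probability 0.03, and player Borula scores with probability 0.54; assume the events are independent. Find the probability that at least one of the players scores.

P(none) = (1 − 0.47) × (1 − 0.59) × (1 − 0.03) × (1 − 0.54) = 0.53 × 0.41 × 0.97 × 0.46 = 0.09695926
P(at least one) = 1 − 0.09695926 = 0.90304074

0.90304074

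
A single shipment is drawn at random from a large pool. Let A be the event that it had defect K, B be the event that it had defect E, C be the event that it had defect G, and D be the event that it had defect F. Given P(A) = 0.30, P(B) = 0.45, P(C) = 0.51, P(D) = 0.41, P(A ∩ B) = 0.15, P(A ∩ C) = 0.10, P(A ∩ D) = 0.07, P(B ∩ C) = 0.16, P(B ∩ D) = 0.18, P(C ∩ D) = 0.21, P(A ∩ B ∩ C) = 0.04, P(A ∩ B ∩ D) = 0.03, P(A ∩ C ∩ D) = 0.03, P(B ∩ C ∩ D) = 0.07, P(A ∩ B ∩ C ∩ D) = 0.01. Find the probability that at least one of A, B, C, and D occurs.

0.96

P(A ∪ B ∪ C ∪ D) = 0.30 + 0.45 + 0.51 + 0.41 − 0.15 − 0.10 − 0.07 − 0.16 − 0.18 − 0.21 + 0.04 + 0.03 + 0.03 + 0.07 − 0.01 = 0.96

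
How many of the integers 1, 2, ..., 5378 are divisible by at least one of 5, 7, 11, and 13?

2282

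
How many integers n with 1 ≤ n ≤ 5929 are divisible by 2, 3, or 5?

4347

Inclusion–exclusion gives
2964 + 1976 + 1185 − 988 − 592 − 395 + 197 = 4347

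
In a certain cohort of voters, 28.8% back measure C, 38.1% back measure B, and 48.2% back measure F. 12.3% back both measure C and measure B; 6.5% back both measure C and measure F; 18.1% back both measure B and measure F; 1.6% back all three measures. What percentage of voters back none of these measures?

20.2%

P(union) = 28.8 + 38.1 + 48.2 − 12.3 − 6.5 − 18.1 + 1.6 = 79.8%
P(none) = 100% − 79.8% = 20.2%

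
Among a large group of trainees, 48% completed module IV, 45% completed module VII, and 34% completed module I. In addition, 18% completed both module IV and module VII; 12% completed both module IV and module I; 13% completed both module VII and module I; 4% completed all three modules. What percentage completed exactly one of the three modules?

By inclusion–exclusion (exactly-one form):
P(exactly one) = 48 + 45 + 34 − 2·18 − 2·12 − 2·13 + 3·4 = 53%

53%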